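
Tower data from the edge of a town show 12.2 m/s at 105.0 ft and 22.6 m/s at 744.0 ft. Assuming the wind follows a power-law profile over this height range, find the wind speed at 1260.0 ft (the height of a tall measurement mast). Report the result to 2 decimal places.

26.68 m/s

First find α: α = ln(V₂/V₁)/ln(z₂/z₁) = ln(22.6/12.2)/ln(744.0/105.0) = 0.61651/1.95808 = 0.3149
Extrapolate from 744.0 ft to 1260.0 ft: V₃ = 22.6 × (1260.0/744.0)^0.3149 = 22.6 × 1.1804 = 26.6776 m/s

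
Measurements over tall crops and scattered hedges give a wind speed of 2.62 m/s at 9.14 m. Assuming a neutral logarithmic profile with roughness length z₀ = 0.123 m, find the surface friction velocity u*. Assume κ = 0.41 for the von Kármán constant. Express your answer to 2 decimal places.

Log law: V(z) = (u*/κ) · ln(z/z₀) ⇒ u* = κ · V / ln(z/z₀)
u* = 0.41 × 2.62 / ln(9.14/0.123) = 0.41 × 2.62 / 4.3082
   = 1.0742 / 4.3082 = 0.2493 m/s

u* ≈ 0.25 m/s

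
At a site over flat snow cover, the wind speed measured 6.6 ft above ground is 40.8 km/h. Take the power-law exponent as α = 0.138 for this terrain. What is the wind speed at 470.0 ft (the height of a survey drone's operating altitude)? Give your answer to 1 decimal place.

Power-law profile: V₂ = V₁ · (z₂/z₁)^α
V₂ = 40.8 × (470.0/6.6)^0.138 = 40.8 × (71.2121)^0.138
    = 40.8 × 1.8016 = 73.5043 km/h

73.5 km/h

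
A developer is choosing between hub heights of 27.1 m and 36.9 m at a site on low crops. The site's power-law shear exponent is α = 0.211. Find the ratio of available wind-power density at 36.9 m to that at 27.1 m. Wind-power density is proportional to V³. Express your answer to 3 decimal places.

1.216

Speed ratio: V_B/V_A = (z_B/z_A)^α = (36.9/27.1)^0.211 = (1.3616)^0.211 = 1.06730
Power-density ratio: P_B/P_A = (V_B/V_A)³ = (1.06730)³ = 1.21579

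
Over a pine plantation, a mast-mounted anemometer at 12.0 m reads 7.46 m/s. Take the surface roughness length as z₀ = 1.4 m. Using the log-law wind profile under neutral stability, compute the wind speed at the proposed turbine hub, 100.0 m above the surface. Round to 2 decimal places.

14.82 m/s

Log law: V(z) ∝ ln(z/z₀), so V₂/V₁ = ln(z₂/z₀) / ln(z₁/z₀).
ln(100.0/1.4) = 4.2687, ln(12.0/1.4) = 2.1484
V₂ = 7.46 × 4.2687/2.1484 = 7.46 × 1.9869 = 14.8222 m/s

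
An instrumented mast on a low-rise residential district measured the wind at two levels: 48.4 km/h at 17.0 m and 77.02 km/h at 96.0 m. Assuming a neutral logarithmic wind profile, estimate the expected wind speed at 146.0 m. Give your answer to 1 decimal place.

84.0 km/h

Log law: V ∝ ln(z/z₀). From the pair, with r = V₁/V₂ = 0.62841,
ln z₀ = (ln z₁ − r·ln z₂)/(1 − r) = (2.8332 − 0.62841×4.5643)/0.37159 = -0.0944 → z₀ = 0.9100 m
V₃ = V₁ · ln(z₃/z₀)/ln(z₁/z₀) = 48.4 × 5.0780/2.9276 = 83.9514 km/h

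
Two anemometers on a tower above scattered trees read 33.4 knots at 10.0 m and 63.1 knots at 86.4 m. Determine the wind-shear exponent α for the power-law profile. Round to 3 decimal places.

Power law: V₂/V₁ = (z₂/z₁)^α ⇒ α = ln(V₂/V₁) / ln(z₂/z₁)
α = ln(63.1/33.4) / ln(86.4/10.0) = ln(1.8892) / ln(8.6400)
  = 0.63616 / 2.15640 = 0.29501

α ≈ 0.295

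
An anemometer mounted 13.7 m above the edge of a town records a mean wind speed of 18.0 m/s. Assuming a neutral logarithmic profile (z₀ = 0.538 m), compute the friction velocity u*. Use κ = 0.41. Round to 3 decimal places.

u* ≈ 2.280 m/s

Log law: V(z) = (u*/κ) · ln(z/z₀) ⇒ u* = κ · V / ln(z/z₀)
u* = 0.41 × 18.0 / ln(13.7/0.538) = 0.41 × 18.0 / 3.2373
   = 7.3800 / 3.2373 = 2.2797 m/s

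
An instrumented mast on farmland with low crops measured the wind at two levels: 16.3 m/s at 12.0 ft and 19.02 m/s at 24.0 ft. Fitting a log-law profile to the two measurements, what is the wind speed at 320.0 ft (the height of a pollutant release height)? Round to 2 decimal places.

Log law: V ∝ ln(z/z₀). From the pair, with r = V₁/V₂ = 0.85699,
ln z₀ = (ln z₁ − r·ln z₂)/(1 − r) = (2.4849 − 0.85699×3.1781)/0.14301 = -1.6689 → z₀ = 0.1885 ft
V₃ = V₁ · ln(z₃/z₀)/ln(z₁/z₀) = 16.3 × 7.4372/4.1538 = 29.1845 m/s

29.18 m/s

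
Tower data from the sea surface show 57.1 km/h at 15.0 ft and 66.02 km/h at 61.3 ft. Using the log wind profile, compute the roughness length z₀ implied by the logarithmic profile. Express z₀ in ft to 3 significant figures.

z₀ ≈ 0.00183 ft

Log law: V(z) ∝ ln(z/z₀). With r = V₁/V₂ = 57.1/66.02 = 0.86489,
r · ln(z₂/z₀) = ln(z₁/z₀) ⇒ ln z₀ = (ln z₁ − r·ln z₂)/(1 − r)
ln z₀ = (2.70805 − 0.86489×4.11578) / 0.13511 = -6.3033
z₀ = exp(-6.3033) = 0.001830 ft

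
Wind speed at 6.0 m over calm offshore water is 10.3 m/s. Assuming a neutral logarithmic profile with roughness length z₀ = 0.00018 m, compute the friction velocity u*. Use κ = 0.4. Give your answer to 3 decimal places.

u* ≈ 0.396 m/s

Log law: V(z) = (u*/κ) · ln(z/z₀) ⇒ u* = κ · V / ln(z/z₀)
u* = 0.4 × 10.3 / ln(6.0/0.00018) = 0.4 × 10.3 / 10.4143
   = 4.1200 / 10.4143 = 0.3956 m/s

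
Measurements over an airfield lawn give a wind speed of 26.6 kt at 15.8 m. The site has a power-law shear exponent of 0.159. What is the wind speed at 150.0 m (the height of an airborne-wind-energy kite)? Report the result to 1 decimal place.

38.0 kt

Power-law profile: V₂ = V₁ · (z₂/z₁)^α
V₂ = 26.6 × (150.0/15.8)^0.159 = 26.6 × (9.4937)^0.159
    = 26.6 × 1.4303 = 38.0447 kt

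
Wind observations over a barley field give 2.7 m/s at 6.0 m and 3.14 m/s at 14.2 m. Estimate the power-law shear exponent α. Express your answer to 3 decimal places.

Power law: V₂/V₁ = (z₂/z₁)^α ⇒ α = ln(V₂/V₁) / ln(z₂/z₁)
α = ln(3.14/2.7) / ln(14.2/6.0) = ln(1.1630) / ln(2.3667)
  = 0.15097 / 0.86148 = 0.17525

α ≈ 0.175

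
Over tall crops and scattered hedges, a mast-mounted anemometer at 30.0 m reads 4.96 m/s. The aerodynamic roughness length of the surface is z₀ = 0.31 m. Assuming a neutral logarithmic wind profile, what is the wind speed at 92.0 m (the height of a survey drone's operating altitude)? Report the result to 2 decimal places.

6.18 m/s

Log law: V(z) ∝ ln(z/z₀), so V₂/V₁ = ln(z₂/z₀) / ln(z₁/z₀).
ln(92.0/0.31) = 5.6930, ln(30.0/0.31) = 4.5724
V₂ = 4.96 × 5.6930/4.5724 = 4.96 × 1.2451 = 6.1756 m/s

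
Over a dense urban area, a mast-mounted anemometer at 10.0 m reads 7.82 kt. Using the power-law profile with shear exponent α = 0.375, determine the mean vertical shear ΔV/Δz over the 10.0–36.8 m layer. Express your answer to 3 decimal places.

0.184 kt/m

Power law: V₂ = V₁ · (z₂/z₁)^α = 7.82 × (3.6800)^0.375 = 12.7468 kt
ΔV/Δz = (12.7468 − 7.82)/(36.8 − 10.0) = 4.9268/26.8000 = 0.18383 kt/m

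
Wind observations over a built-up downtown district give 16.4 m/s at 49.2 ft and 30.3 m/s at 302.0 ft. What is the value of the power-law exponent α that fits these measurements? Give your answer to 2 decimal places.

α ≈ 0.34

Power law: V₂/V₁ = (z₂/z₁)^α ⇒ α = ln(V₂/V₁) / ln(z₂/z₁)
α = ln(30.3/16.4) / ln(302.0/49.2) = ln(1.8476) / ln(6.1382)
  = 0.61387 / 1.81453 = 0.33831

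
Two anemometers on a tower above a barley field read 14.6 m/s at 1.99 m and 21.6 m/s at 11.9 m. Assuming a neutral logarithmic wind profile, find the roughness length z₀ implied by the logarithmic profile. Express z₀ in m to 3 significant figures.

z₀ ≈ 0.0477 m

Log law: V(z) ∝ ln(z/z₀). With r = V₁/V₂ = 14.6/21.6 = 0.67593,
r · ln(z₂/z₀) = ln(z₁/z₀) ⇒ ln z₀ = (ln z₁ − r·ln z₂)/(1 − r)
ln z₀ = (0.68813 − 0.67593×2.47654) / 0.32407 = -3.0420
z₀ = exp(-3.0420) = 0.04774 m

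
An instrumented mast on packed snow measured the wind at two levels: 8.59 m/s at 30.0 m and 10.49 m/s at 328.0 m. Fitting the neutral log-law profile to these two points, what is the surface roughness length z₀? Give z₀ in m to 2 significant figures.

z₀ ≈ 0.00060 m

Log law: V(z) ∝ ln(z/z₀). With r = V₁/V₂ = 8.59/10.49 = 0.81888,
r · ln(z₂/z₀) = ln(z₁/z₀) ⇒ ln z₀ = (ln z₁ − r·ln z₂)/(1 − r)
ln z₀ = (3.40120 − 0.81888×5.79301) / 0.18112 = -7.4123
z₀ = exp(-7.4123) = 0.0006038 m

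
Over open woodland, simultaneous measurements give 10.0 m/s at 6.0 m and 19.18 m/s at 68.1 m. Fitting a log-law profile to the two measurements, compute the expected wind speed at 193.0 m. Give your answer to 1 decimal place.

Log law: V ∝ ln(z/z₀). From the pair, with r = V₁/V₂ = 0.52138,
ln z₀ = (ln z₁ − r·ln z₂)/(1 − r) = (1.7918 − 0.52138×4.2210)/0.47862 = -0.8544 → z₀ = 0.4255 m
V₃ = V₁ · ln(z₃/z₀)/ln(z₁/z₀) = 10.0 × 6.1171/2.6462 = 23.1166 m/s

23.1 m/s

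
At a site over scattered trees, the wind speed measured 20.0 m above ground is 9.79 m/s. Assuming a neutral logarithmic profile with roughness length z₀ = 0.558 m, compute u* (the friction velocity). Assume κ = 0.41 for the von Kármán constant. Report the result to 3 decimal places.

u* ≈ 1.121 m/s

Log law: V(z) = (u*/κ) · ln(z/z₀) ⇒ u* = κ · V / ln(z/z₀)
u* = 0.41 × 9.79 / ln(20.0/0.558) = 0.41 × 9.79 / 3.5791
   = 4.0139 / 3.5791 = 1.1215 m/s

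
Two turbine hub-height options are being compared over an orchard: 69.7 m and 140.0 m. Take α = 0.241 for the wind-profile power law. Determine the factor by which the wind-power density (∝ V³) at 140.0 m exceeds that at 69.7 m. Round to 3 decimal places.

1.656

Speed ratio: V_B/V_A = (z_B/z_A)^α = (140.0/69.7)^0.241 = (2.0086)^0.241 = 1.18304
Power-density ratio: P_B/P_A = (V_B/V_A)³ = (1.18304)³ = 1.65574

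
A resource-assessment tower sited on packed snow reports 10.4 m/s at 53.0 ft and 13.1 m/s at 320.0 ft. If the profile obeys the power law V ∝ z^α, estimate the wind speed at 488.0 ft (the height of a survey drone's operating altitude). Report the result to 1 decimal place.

First find α: α = ln(V₂/V₁)/ln(z₂/z₁) = ln(13.1/10.4)/ln(320.0/53.0) = 0.23081/1.79803 = 0.1284
Extrapolate from 320.0 ft to 488.0 ft: V₃ = 13.1 × (488.0/320.0)^0.1284 = 13.1 × 1.0557 = 13.8292 m/s

13.8 m/s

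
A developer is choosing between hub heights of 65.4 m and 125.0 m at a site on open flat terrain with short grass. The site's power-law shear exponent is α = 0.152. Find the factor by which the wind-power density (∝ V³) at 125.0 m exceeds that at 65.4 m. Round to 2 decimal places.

1.34

Speed ratio: V_B/V_A = (z_B/z_A)^α = (125.0/65.4)^0.152 = (1.9113)^0.152 = 1.10348
Power-density ratio: P_B/P_A = (V_B/V_A)³ = (1.10348)³ = 1.34365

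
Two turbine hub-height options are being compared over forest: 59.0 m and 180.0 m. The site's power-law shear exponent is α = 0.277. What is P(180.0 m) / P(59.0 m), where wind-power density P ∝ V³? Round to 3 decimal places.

Speed ratio: V_B/V_A = (z_B/z_A)^α = (180.0/59.0)^0.277 = (3.0508)^0.277 = 1.36202
Power-density ratio: P_B/P_A = (V_B/V_A)³ = (1.36202)³ = 2.52670

2.527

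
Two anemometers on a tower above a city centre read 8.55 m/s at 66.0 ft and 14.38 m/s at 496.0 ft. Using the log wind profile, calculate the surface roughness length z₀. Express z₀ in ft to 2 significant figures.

Log law: V(z) ∝ ln(z/z₀). With r = V₁/V₂ = 8.55/14.38 = 0.59458,
r · ln(z₂/z₀) = ln(z₁/z₀) ⇒ ln z₀ = (ln z₁ − r·ln z₂)/(1 − r)
ln z₀ = (4.18965 − 0.59458×6.20658) / 0.40542 = 1.2317
z₀ = exp(1.2317) = 3.427 ft

z₀ ≈ 3.4 ft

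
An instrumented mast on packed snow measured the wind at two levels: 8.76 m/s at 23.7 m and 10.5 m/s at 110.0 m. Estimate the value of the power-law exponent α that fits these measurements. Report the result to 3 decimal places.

α ≈ 0.118

Power law: V₂/V₁ = (z₂/z₁)^α ⇒ α = ln(V₂/V₁) / ln(z₂/z₁)
α = ln(10.5/8.76) / ln(110.0/23.7) = ln(1.1986) / ln(4.6414)
  = 0.18118 / 1.53501 = 0.11803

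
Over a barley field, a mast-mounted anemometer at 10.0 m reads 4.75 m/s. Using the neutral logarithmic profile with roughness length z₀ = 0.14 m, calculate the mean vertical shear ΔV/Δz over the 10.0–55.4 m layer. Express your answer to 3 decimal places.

0.042 m/s/m

Log law: V₂ = V₁ · ln(z₂/z₀)/ln(z₁/z₀) = 4.75 × 5.9807/4.2687 = 6.6550 m/s
ΔV/Δz = (6.6550 − 4.75)/(55.4 − 10.0) = 1.9050/45.4000 = 0.04196 m/s/m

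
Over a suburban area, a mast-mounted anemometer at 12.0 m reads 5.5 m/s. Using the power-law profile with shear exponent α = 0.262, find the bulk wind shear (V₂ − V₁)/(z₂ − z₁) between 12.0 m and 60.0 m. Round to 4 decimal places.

Power law: V₂ = V₁ · (z₂/z₁)^α = 5.5 × (5.0000)^0.262 = 8.3848 m/s
ΔV/Δz = (8.3848 − 5.5)/(60.0 − 12.0) = 2.8848/48.0000 = 0.06010 m/s/m

0.0601 m/s/m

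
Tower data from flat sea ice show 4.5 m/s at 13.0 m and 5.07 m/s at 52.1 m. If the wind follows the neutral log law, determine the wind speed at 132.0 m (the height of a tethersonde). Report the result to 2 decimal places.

5.45 m/s

Log law: V ∝ ln(z/z₀). From the pair, with r = V₁/V₂ = 0.88757,
ln z₀ = (ln z₁ − r·ln z₂)/(1 − r) = (2.5649 − 0.88757×3.9532)/0.11243 = -8.3946 → z₀ = 0.0002261 m
V₃ = V₁ · ln(z₃/z₀)/ln(z₁/z₀) = 4.5 × 13.2774/10.9596 = 5.4517 m/s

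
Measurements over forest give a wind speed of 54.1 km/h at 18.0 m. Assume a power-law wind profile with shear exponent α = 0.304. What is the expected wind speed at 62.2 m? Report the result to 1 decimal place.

78.9 km/h

Power-law profile: V₂ = V₁ · (z₂/z₁)^α
V₂ = 54.1 × (62.2/18.0)^0.304 = 54.1 × (3.4556)^0.304
    = 54.1 × 1.4578 = 78.8691 km/h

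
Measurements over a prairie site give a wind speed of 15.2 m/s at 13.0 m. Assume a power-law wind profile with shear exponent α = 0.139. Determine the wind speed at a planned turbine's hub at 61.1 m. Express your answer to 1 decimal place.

18.8 m/s

Power-law profile: V₂ = V₁ · (z₂/z₁)^α
V₂ = 15.2 × (61.1/13.0)^0.139 = 15.2 × (4.7000)^0.139
    = 15.2 × 1.2400 = 18.8480 m/s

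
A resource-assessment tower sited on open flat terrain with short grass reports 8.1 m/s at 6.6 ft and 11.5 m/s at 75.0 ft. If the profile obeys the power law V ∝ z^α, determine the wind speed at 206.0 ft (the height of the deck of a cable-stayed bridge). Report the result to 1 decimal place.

First find α: α = ln(V₂/V₁)/ln(z₂/z₁) = ln(11.5/8.1)/ln(75.0/6.6) = 0.35048/2.43042 = 0.1442
Extrapolate from 75.0 ft to 206.0 ft: V₃ = 11.5 × (206.0/75.0)^0.1442 = 11.5 × 1.1569 = 13.3038 m/s

13.3 m/s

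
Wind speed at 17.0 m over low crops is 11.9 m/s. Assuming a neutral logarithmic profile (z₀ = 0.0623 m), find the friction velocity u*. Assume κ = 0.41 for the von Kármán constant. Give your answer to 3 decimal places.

Log law: V(z) = (u*/κ) · ln(z/z₀) ⇒ u* = κ · V / ln(z/z₀)
u* = 0.41 × 11.9 / ln(17.0/0.0623) = 0.41 × 11.9 / 5.6090
   = 4.8790 / 5.6090 = 0.8699 m/s

u* ≈ 0.870 m/s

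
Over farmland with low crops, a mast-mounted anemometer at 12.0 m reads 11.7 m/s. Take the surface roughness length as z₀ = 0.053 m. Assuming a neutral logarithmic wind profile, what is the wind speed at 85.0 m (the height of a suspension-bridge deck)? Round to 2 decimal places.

15.92 m/s

Log law: V(z) ∝ ln(z/z₀), so V₂/V₁ = ln(z₂/z₀) / ln(z₁/z₀).
ln(85.0/0.053) = 7.3801, ln(12.0/0.053) = 5.4224
V₂ = 11.7 × 7.3801/5.4224 = 11.7 × 1.3610 = 15.9243 m/s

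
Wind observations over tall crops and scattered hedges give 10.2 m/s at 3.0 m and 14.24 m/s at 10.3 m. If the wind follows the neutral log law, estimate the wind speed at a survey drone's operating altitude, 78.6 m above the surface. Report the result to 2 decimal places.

Log law: V ∝ ln(z/z₀). From the pair, with r = V₁/V₂ = 0.71629,
ln z₀ = (ln z₁ − r·ln z₂)/(1 − r) = (1.0986 − 0.71629×2.3321)/0.28371 = -2.0157 → z₀ = 0.1332 m
V₃ = V₁ · ln(z₃/z₀)/ln(z₁/z₀) = 10.2 × 6.3801/3.1144 = 20.8958 m/s

20.90 m/s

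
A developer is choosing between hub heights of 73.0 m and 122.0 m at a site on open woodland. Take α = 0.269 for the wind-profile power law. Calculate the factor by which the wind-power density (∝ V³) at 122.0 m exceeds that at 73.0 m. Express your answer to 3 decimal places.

1.514

Speed ratio: V_B/V_A = (z_B/z_A)^α = (122.0/73.0)^0.269 = (1.6712)^0.269 = 1.14815
Power-density ratio: P_B/P_A = (V_B/V_A)³ = (1.14815)³ = 1.51353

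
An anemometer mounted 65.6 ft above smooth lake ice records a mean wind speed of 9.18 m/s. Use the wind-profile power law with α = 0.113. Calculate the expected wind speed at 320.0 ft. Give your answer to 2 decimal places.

10.98 m/s

Power-law profile: V₂ = V₁ · (z₂/z₁)^α
V₂ = 9.18 × (320.0/65.6)^0.113 = 9.18 × (4.8780)^0.113
    = 9.18 × 1.1961 = 10.9803 m/s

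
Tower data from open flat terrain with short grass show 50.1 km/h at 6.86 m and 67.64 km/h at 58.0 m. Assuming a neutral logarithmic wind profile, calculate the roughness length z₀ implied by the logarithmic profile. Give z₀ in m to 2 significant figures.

z₀ ≈ 0.015 m

Log law: V(z) ∝ ln(z/z₀). With r = V₁/V₂ = 50.1/67.64 = 0.74069,
r · ln(z₂/z₀) = ln(z₁/z₀) ⇒ ln z₀ = (ln z₁ − r·ln z₂)/(1 − r)
ln z₀ = (1.92571 − 0.74069×4.06044) / 0.25931 = -4.1718
z₀ = exp(-4.1718) = 0.01542 m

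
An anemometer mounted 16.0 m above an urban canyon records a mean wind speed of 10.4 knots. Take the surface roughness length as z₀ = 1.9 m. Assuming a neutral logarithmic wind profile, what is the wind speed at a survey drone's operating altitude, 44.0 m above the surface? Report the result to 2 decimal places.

15.34 knots

Log law: V(z) ∝ ln(z/z₀), so V₂/V₁ = ln(z₂/z₀) / ln(z₁/z₀).
ln(44.0/1.9) = 3.1423, ln(16.0/1.9) = 2.1307
V₂ = 10.4 × 3.1423/2.1307 = 10.4 × 1.4748 = 15.3376 knots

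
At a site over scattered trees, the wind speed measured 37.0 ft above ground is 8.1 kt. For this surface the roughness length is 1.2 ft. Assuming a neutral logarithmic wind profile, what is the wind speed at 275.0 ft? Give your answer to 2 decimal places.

Log law: V(z) ∝ ln(z/z₀), so V₂/V₁ = ln(z₂/z₀) / ln(z₁/z₀).
ln(275.0/1.2) = 5.4344, ln(37.0/1.2) = 3.4286
V₂ = 8.1 × 5.4344/3.4286 = 8.1 × 1.5850 = 12.8388 kt

12.84 kt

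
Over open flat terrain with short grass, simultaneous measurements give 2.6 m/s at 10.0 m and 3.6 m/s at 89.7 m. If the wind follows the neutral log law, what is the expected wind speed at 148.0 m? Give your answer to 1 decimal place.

3.8 m/s

Log law: V ∝ ln(z/z₀). From the pair, with r = V₁/V₂ = 0.72222,
ln z₀ = (ln z₁ − r·ln z₂)/(1 − r) = (2.3026 − 0.72222×4.4965)/0.27778 = -3.4015 → z₀ = 0.03332 m
V₃ = V₁ · ln(z₃/z₀)/ln(z₁/z₀) = 2.6 × 8.3987/5.7041 = 3.8282 m/s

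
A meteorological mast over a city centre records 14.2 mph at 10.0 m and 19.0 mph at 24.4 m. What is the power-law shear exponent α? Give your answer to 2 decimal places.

α ≈ 0.33

Power law: V₂/V₁ = (z₂/z₁)^α ⇒ α = ln(V₂/V₁) / ln(z₂/z₁)
α = ln(19.0/14.2) / ln(24.4/10.0) = ln(1.3380) / ln(2.4400)
  = 0.29120 / 0.89200 = 0.32645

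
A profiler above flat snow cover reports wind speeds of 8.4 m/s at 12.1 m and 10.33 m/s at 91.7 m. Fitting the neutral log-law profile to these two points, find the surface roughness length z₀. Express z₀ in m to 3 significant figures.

z₀ ≈ 0.00180 m

Log law: V(z) ∝ ln(z/z₀). With r = V₁/V₂ = 8.4/10.33 = 0.81317,
r · ln(z₂/z₀) = ln(z₁/z₀) ⇒ ln z₀ = (ln z₁ − r·ln z₂)/(1 − r)
ln z₀ = (2.49321 − 0.81317×4.51852) / 0.18683 = -6.3216
z₀ = exp(-6.3216) = 0.001797 m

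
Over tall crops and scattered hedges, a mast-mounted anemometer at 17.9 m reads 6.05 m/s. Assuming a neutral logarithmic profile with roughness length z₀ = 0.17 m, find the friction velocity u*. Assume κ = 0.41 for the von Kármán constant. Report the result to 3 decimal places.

u* ≈ 0.533 m/s

Log law: V(z) = (u*/κ) · ln(z/z₀) ⇒ u* = κ · V / ln(z/z₀)
u* = 0.41 × 6.05 / ln(17.9/0.17) = 0.41 × 6.05 / 4.6568
   = 2.4805 / 4.6568 = 0.5327 m/s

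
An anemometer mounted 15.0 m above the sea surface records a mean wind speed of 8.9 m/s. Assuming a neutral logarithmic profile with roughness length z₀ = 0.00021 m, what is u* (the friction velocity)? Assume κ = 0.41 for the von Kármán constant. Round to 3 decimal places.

Log law: V(z) = (u*/κ) · ln(z/z₀) ⇒ u* = κ · V / ln(z/z₀)
u* = 0.41 × 8.9 / ln(15.0/0.00021) = 0.41 × 8.9 / 11.1765
   = 3.6490 / 11.1765 = 0.3265 m/s

u* ≈ 0.326 m/s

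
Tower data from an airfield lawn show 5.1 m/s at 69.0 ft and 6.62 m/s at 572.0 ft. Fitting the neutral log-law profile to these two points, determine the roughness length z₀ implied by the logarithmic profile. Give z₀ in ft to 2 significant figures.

Log law: V(z) ∝ ln(z/z₀). With r = V₁/V₂ = 5.1/6.62 = 0.77039,
r · ln(z₂/z₀) = ln(z₁/z₀) ⇒ ln z₀ = (ln z₁ − r·ln z₂)/(1 − r)
ln z₀ = (4.23411 − 0.77039×6.34914) / 0.22961 = -2.8624
z₀ = exp(-2.8624) = 0.05713 ft

z₀ ≈ 0.057 ft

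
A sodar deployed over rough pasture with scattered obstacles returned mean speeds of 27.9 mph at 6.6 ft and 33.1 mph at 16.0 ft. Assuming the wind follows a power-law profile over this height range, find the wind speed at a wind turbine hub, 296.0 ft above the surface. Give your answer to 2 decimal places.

First find α: α = ln(V₂/V₁)/ln(z₂/z₁) = ln(33.1/27.9)/ln(16.0/6.6) = 0.17091/0.88552 = 0.1930
Extrapolate from 16.0 ft to 296.0 ft: V₃ = 33.1 × (296.0/16.0)^0.1930 = 33.1 × 1.7562 = 58.1292 mph

58.13 mph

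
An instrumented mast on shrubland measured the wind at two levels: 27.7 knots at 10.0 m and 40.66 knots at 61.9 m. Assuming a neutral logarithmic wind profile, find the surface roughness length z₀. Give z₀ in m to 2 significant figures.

Log law: V(z) ∝ ln(z/z₀). With r = V₁/V₂ = 27.7/40.66 = 0.68126,
r · ln(z₂/z₀) = ln(z₁/z₀) ⇒ ln z₀ = (ln z₁ − r·ln z₂)/(1 − r)
ln z₀ = (2.30259 − 0.68126×4.12552) / 0.31874 = -1.5937
z₀ = exp(-1.5937) = 0.2032 m

z₀ ≈ 0.20 m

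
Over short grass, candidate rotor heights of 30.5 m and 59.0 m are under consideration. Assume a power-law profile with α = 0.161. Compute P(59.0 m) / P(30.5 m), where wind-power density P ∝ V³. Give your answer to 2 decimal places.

1.38

Speed ratio: V_B/V_A = (z_B/z_A)^α = (59.0/30.5)^0.161 = (1.9344)^0.161 = 1.11208
Power-density ratio: P_B/P_A = (V_B/V_A)³ = (1.11208)³ = 1.37532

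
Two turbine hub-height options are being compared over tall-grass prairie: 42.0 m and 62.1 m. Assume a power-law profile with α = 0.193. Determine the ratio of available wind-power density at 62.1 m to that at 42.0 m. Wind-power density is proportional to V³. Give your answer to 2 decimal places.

Speed ratio: V_B/V_A = (z_B/z_A)^α = (62.1/42.0)^0.193 = (1.4786)^0.193 = 1.07840
Power-density ratio: P_B/P_A = (V_B/V_A)³ = (1.07840)³ = 1.25412

1.25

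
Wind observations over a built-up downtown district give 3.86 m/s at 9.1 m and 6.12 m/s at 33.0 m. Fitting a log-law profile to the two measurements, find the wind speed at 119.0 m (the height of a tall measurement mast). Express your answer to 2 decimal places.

8.37 m/s

Log law: V ∝ ln(z/z₀). From the pair, with r = V₁/V₂ = 0.63072,
ln z₀ = (ln z₁ − r·ln z₂)/(1 − r) = (2.2083 − 0.63072×3.4965)/0.36928 = 0.0080 → z₀ = 1.008 m
V₃ = V₁ · ln(z₃/z₀)/ln(z₁/z₀) = 3.86 × 4.7711/2.2003 = 8.3701 m/s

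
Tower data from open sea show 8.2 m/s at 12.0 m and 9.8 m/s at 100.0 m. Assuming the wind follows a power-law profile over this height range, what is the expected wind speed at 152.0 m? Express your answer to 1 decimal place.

First find α: α = ln(V₂/V₁)/ln(z₂/z₁) = ln(9.8/8.2)/ln(100.0/12.0) = 0.17825/2.12026 = 0.0841
Extrapolate from 100.0 m to 152.0 m: V₃ = 9.8 × (152.0/100.0)^0.0841 = 9.8 × 1.0358 = 10.1511 m/s

10.2 m/s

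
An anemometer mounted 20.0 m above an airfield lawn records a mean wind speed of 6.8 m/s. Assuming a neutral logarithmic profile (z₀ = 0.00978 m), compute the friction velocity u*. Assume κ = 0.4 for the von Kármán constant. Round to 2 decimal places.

u* ≈ 0.36 m/s

Log law: V(z) = (u*/κ) · ln(z/z₀) ⇒ u* = κ · V / ln(z/z₀)
u* = 0.4 × 6.8 / ln(20.0/0.00978) = 0.4 × 6.8 / 7.6231
   = 2.7200 / 7.6231 = 0.3568 m/s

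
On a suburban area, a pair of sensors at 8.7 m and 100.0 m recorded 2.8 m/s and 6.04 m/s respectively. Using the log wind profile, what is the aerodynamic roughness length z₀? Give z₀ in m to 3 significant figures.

Log law: V(z) ∝ ln(z/z₀). With r = V₁/V₂ = 2.8/6.04 = 0.46358,
r · ln(z₂/z₀) = ln(z₁/z₀) ⇒ ln z₀ = (ln z₁ − r·ln z₂)/(1 − r)
ln z₀ = (2.16332 − 0.46358×4.60517) / 0.53642 = 0.0531
z₀ = exp(0.0531) = 1.055 m

z₀ ≈ 1.05 m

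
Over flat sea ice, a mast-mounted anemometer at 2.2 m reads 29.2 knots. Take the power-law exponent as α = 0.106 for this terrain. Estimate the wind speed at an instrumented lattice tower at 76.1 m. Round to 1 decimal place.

Power-law profile: V₂ = V₁ · (z₂/z₁)^α
V₂ = 29.2 × (76.1/2.2)^0.106 = 29.2 × (34.5909)^0.106
    = 29.2 × 1.4559 = 42.5121 knots

42.5 knots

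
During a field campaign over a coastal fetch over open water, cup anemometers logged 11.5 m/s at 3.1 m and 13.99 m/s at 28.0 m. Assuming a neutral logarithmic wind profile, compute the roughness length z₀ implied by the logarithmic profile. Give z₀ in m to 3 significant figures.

Log law: V(z) ∝ ln(z/z₀). With r = V₁/V₂ = 11.5/13.99 = 0.82202,
r · ln(z₂/z₀) = ln(z₁/z₀) ⇒ ln z₀ = (ln z₁ − r·ln z₂)/(1 − r)
ln z₀ = (1.13140 − 0.82202×3.33220) / 0.17798 = -9.0329
z₀ = exp(-9.0329) = 0.0001194 m

z₀ ≈ 0.000119 m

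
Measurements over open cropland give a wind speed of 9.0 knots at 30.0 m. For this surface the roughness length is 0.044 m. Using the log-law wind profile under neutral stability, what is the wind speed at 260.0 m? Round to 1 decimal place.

12.0 knots

Log law: V(z) ∝ ln(z/z₀), so V₂/V₁ = ln(z₂/z₀) / ln(z₁/z₀).
ln(260.0/0.044) = 8.6842, ln(30.0/0.044) = 6.5248
V₂ = 9.0 × 8.6842/6.5248 = 9.0 × 1.3310 = 11.9787 knots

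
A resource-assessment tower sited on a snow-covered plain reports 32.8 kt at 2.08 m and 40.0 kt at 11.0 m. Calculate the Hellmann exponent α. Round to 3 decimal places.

Power law: V₂/V₁ = (z₂/z₁)^α ⇒ α = ln(V₂/V₁) / ln(z₂/z₁)
α = ln(40.0/32.8) / ln(11.0/2.08) = ln(1.2195) / ln(5.2885)
  = 0.19845 / 1.66553 = 0.11915

α ≈ 0.119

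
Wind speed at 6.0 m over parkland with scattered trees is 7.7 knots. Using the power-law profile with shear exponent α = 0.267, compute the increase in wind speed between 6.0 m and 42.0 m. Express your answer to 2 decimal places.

5.25 knots

Power law: V₂ = V₁ · (z₂/z₁)^α = 7.7 × (7.0000)^0.267 = 12.9459 knots
ΔV = 12.9459 − 7.7 = 5.2459 knots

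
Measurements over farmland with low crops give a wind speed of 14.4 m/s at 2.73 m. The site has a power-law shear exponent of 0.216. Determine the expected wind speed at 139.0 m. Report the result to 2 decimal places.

Power-law profile: V₂ = V₁ · (z₂/z₁)^α
V₂ = 14.4 × (139.0/2.73)^0.216 = 14.4 × (50.9158)^0.216
    = 14.4 × 2.3371 = 33.6545 m/s

33.65 m/s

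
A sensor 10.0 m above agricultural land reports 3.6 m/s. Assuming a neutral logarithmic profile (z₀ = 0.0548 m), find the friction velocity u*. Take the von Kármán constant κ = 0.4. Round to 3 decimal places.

u* ≈ 0.277 m/s

Log law: V(z) = (u*/κ) · ln(z/z₀) ⇒ u* = κ · V / ln(z/z₀)
u* = 0.4 × 3.6 / ln(10.0/0.0548) = 0.4 × 3.6 / 5.2067
   = 1.4400 / 5.2067 = 0.2766 m/s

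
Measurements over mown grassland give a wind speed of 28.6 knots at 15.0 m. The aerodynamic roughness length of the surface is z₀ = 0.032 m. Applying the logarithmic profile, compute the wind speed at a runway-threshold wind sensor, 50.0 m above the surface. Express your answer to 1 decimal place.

34.2 knots

Log law: V(z) ∝ ln(z/z₀), so V₂/V₁ = ln(z₂/z₀) / ln(z₁/z₀).
ln(50.0/0.032) = 7.3540, ln(15.0/0.032) = 6.1501
V₂ = 28.6 × 7.3540/6.1501 = 28.6 × 1.1958 = 34.1989 knots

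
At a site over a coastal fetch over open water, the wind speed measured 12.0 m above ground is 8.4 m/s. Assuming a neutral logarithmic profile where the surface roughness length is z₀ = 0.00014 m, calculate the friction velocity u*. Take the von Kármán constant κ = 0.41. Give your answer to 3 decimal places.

u* ≈ 0.303 m/s

Log law: V(z) = (u*/κ) · ln(z/z₀) ⇒ u* = κ · V / ln(z/z₀)
u* = 0.41 × 8.4 / ln(12.0/0.00014) = 0.41 × 8.4 / 11.3588
   = 3.4440 / 11.3588 = 0.3032 m/s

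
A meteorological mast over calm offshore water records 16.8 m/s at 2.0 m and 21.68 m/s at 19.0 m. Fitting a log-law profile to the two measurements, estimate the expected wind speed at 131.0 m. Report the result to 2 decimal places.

25.87 m/s

Log law: V ∝ ln(z/z₀). From the pair, with r = V₁/V₂ = 0.77491,
ln z₀ = (ln z₁ − r·ln z₂)/(1 − r) = (0.6931 − 0.77491×2.9444)/0.22509 = -7.0572 → z₀ = 0.0008612 m
V₃ = V₁ · ln(z₃/z₀)/ln(z₁/z₀) = 16.8 × 11.9324/7.7503 = 25.8652 m/s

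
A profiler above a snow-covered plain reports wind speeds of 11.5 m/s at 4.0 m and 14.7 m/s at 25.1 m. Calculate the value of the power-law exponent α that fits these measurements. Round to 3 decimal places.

Power law: V₂/V₁ = (z₂/z₁)^α ⇒ α = ln(V₂/V₁) / ln(z₂/z₁)
α = ln(14.7/11.5) / ln(25.1/4.0) = ln(1.2783) / ln(6.2750)
  = 0.24550 / 1.83657 = 0.13367

α ≈ 0.134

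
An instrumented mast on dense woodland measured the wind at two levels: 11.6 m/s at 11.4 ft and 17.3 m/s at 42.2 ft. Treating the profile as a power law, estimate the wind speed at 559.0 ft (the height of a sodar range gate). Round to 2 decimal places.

First find α: α = ln(V₂/V₁)/ln(z₂/z₁) = ln(17.3/11.6)/ln(42.2/11.4) = 0.39970/1.30881 = 0.3054
Extrapolate from 42.2 ft to 559.0 ft: V₃ = 17.3 × (559.0/42.2)^0.3054 = 17.3 × 2.2013 = 38.0827 m/s

38.08 m/s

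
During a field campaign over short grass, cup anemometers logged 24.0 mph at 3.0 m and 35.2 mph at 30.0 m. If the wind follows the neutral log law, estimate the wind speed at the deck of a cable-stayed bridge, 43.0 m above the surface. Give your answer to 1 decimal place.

Log law: V ∝ ln(z/z₀). From the pair, with r = V₁/V₂ = 0.68182,
ln z₀ = (ln z₁ − r·ln z₂)/(1 − r) = (1.0986 − 0.68182×3.4012)/0.31818 = -3.8355 → z₀ = 0.02159 m
V₃ = V₁ · ln(z₃/z₀)/ln(z₁/z₀) = 24.0 × 7.5967/4.9341 = 36.9511 mph

37.0 mph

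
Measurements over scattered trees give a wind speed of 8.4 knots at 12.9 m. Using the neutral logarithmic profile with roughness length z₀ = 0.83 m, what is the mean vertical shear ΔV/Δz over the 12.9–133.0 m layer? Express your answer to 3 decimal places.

0.059 knots/m

Log law: V₂ = V₁ · ln(z₂/z₀)/ln(z₁/z₀) = 8.4 × 5.0767/2.7436 = 15.5434 knots
ΔV/Δz = (15.5434 − 8.4)/(133.0 − 12.9) = 7.1434/120.1000 = 0.05948 knots/m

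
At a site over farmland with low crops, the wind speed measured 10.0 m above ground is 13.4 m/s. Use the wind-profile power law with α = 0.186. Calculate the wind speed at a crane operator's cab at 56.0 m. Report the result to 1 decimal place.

Power-law profile: V₂ = V₁ · (z₂/z₁)^α
V₂ = 13.4 × (56.0/10.0)^0.186 = 13.4 × (5.6000)^0.186
    = 13.4 × 1.3777 = 18.4615 m/s

18.5 m/s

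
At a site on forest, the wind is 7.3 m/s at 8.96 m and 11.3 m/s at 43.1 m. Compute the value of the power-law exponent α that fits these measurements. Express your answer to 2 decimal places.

α ≈ 0.28

Power law: V₂/V₁ = (z₂/z₁)^α ⇒ α = ln(V₂/V₁) / ln(z₂/z₁)
α = ln(11.3/7.3) / ln(43.1/8.96) = ln(1.5479) / ln(4.8103)
  = 0.43693 / 1.57075 = 0.27816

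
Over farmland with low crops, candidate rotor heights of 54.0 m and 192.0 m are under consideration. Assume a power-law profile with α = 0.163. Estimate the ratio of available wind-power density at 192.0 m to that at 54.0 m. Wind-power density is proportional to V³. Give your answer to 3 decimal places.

1.859

Speed ratio: V_B/V_A = (z_B/z_A)^α = (192.0/54.0)^0.163 = (3.5556)^0.163 = 1.22970
Power-density ratio: P_B/P_A = (V_B/V_A)³ = (1.22970)³ = 1.85949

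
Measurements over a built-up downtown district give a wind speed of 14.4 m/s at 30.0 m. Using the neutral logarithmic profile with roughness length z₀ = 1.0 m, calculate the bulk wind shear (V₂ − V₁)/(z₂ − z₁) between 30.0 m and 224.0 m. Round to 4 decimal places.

0.0439 m/s/m

Log law: V₂ = V₁ · ln(z₂/z₀)/ln(z₁/z₀) = 14.4 × 5.4116/3.4012 = 22.9118 m/s
ΔV/Δz = (22.9118 − 14.4)/(224.0 − 30.0) = 8.5118/194.0000 = 0.04388 m/s/m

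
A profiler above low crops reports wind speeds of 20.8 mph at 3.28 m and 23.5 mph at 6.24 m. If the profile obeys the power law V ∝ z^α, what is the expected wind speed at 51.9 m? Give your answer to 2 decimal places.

First find α: α = ln(V₂/V₁)/ln(z₂/z₁) = ln(23.5/20.8)/ln(6.24/3.28) = 0.12205/0.64314 = 0.1898
Extrapolate from 6.24 m to 51.9 m: V₃ = 23.5 × (51.9/6.24)^0.1898 = 23.5 × 1.4948 = 35.1279 mph

35.13 mph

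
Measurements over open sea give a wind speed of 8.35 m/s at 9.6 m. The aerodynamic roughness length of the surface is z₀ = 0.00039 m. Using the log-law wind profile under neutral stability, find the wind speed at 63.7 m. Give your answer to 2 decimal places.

Log law: V(z) ∝ ln(z/z₀), so V₂/V₁ = ln(z₂/z₀) / ln(z₁/z₀).
ln(63.7/0.00039) = 12.0035, ln(9.6/0.00039) = 10.1111
V₂ = 8.35 × 12.0035/10.1111 = 8.35 × 1.1872 = 9.9128 m/s

9.91 m/s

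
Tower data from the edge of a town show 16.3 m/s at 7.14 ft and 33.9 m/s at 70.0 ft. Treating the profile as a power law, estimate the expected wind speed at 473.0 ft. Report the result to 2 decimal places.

62.57 m/s

First find α: α = ln(V₂/V₁)/ln(z₂/z₁) = ln(33.9/16.3)/ln(70.0/7.14) = 0.73225/2.28278 = 0.3208
Extrapolate from 70.0 ft to 473.0 ft: V₃ = 33.9 × (473.0/70.0)^0.3208 = 33.9 × 1.8457 = 62.5696 m/s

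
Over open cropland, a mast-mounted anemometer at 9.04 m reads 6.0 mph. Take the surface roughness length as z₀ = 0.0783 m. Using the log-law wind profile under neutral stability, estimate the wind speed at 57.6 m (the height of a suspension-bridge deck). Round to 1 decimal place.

8.3 mph

Log law: V(z) ∝ ln(z/z₀), so V₂/V₁ = ln(z₂/z₀) / ln(z₁/z₀).
ln(57.6/0.0783) = 6.6007, ln(9.04/0.0783) = 4.7489
V₂ = 6.0 × 6.6007/4.7489 = 6.0 × 1.3900 = 8.3398 mph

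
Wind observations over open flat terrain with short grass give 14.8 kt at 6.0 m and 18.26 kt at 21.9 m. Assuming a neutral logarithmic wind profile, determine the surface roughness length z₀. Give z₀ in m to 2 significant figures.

Log law: V(z) ∝ ln(z/z₀). With r = V₁/V₂ = 14.8/18.26 = 0.81051,
r · ln(z₂/z₀) = ln(z₁/z₀) ⇒ ln z₀ = (ln z₁ − r·ln z₂)/(1 − r)
ln z₀ = (1.79176 − 0.81051×3.08649) / 0.18949 = -3.7464
z₀ = exp(-3.7464) = 0.02360 m

z₀ ≈ 0.024 m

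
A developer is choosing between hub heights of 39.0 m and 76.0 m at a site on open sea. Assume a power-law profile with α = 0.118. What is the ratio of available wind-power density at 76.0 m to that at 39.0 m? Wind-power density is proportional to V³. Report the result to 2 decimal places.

Speed ratio: V_B/V_A = (z_B/z_A)^α = (76.0/39.0)^0.118 = (1.9487)^0.118 = 1.08191
Power-density ratio: P_B/P_A = (V_B/V_A)³ = (1.08191)³ = 1.26640

1.27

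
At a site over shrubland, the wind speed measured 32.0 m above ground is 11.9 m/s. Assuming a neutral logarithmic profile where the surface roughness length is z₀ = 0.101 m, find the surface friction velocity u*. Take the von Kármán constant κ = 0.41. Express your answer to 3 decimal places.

Log law: V(z) = (u*/κ) · ln(z/z₀) ⇒ u* = κ · V / ln(z/z₀)
u* = 0.41 × 11.9 / ln(32.0/0.101) = 0.41 × 11.9 / 5.7584
   = 4.8790 / 5.7584 = 0.8473 m/s

u* ≈ 0.847 m/s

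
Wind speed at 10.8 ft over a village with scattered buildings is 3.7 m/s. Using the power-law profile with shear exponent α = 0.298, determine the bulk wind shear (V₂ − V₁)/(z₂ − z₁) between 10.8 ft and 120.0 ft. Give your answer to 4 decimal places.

Power law: V₂ = V₁ · (z₂/z₁)^α = 3.7 × (11.1111)^0.298 = 7.5829 m/s
ΔV/Δz = (7.5829 − 3.7)/(120.0 − 10.8) = 3.8829/109.2000 = 0.03556 m/s/ft

0.0356 m/s/ft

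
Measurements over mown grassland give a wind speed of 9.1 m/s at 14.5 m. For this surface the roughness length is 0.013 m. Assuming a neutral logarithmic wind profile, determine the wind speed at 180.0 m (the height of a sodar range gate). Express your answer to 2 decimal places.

Log law: V(z) ∝ ln(z/z₀), so V₂/V₁ = ln(z₂/z₀) / ln(z₁/z₀).
ln(180.0/0.013) = 9.5358, ln(14.5/0.013) = 7.0170
V₂ = 9.1 × 9.5358/7.0170 = 9.1 × 1.3590 = 12.3665 m/s

12.37 m/s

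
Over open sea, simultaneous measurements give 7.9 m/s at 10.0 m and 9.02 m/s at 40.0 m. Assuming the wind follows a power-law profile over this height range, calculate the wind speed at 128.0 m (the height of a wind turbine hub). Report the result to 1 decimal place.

10.1 m/s

First find α: α = ln(V₂/V₁)/ln(z₂/z₁) = ln(9.02/7.9)/ln(40.0/10.0) = 0.13258/1.38629 = 0.0956
Extrapolate from 40.0 m to 128.0 m: V₃ = 9.02 × (128.0/40.0)^0.0956 = 9.02 × 1.1177 = 10.0813 m/s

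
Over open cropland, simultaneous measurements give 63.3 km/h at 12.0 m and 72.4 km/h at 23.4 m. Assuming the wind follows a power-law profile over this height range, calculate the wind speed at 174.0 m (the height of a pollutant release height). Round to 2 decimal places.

First find α: α = ln(V₂/V₁)/ln(z₂/z₁) = ln(72.4/63.3)/ln(23.4/12.0) = 0.13432/0.66783 = 0.2011
Extrapolate from 23.4 m to 174.0 m: V₃ = 72.4 × (174.0/23.4)^0.2011 = 72.4 × 1.4971 = 108.3903 km/h

108.39 km/h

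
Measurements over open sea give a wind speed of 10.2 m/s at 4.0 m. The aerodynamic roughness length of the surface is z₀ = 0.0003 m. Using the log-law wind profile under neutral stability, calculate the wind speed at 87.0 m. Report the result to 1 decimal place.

13.5 m/s

Log law: V(z) ∝ ln(z/z₀), so V₂/V₁ = ln(z₂/z₀) / ln(z₁/z₀).
ln(87.0/0.0003) = 12.5776, ln(4.0/0.0003) = 9.4980
V₂ = 10.2 × 12.5776/9.4980 = 10.2 × 1.3242 = 13.5072 m/s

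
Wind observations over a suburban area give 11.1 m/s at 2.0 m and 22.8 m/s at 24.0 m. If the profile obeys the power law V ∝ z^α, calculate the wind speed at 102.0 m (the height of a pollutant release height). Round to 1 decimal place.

34.7 m/s

First find α: α = ln(V₂/V₁)/ln(z₂/z₁) = ln(22.8/11.1)/ln(24.0/2.0) = 0.71982/2.48491 = 0.2897
Extrapolate from 24.0 m to 102.0 m: V₃ = 22.8 × (102.0/24.0)^0.2897 = 22.8 × 1.5206 = 34.6708 m/s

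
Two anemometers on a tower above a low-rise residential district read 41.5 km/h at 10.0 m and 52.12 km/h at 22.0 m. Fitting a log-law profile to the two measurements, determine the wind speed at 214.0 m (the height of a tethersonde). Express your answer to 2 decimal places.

Log law: V ∝ ln(z/z₀). From the pair, with r = V₁/V₂ = 0.79624,
ln z₀ = (ln z₁ − r·ln z₂)/(1 − r) = (2.3026 − 0.79624×3.0910)/0.20376 = -0.7785 → z₀ = 0.4591 m
V₃ = V₁ · ln(z₃/z₀)/ln(z₁/z₀) = 41.5 × 6.1445/3.0811 = 82.7619 km/h

82.76 km/h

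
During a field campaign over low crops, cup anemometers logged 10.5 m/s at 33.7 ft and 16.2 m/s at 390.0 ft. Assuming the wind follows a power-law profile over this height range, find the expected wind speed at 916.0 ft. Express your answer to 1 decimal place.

First find α: α = ln(V₂/V₁)/ln(z₂/z₁) = ln(16.2/10.5)/ln(390.0/33.7) = 0.43364/2.44865 = 0.1771
Extrapolate from 390.0 ft to 916.0 ft: V₃ = 16.2 × (916.0/390.0)^0.1771 = 16.2 × 1.1632 = 18.8446 m/s

18.8 m/s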